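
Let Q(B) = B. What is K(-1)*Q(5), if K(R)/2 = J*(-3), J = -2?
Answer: 60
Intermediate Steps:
K(R) = 12 (K(R) = 2*(-2*(-3)) = 2*6 = 12)
K(-1)*Q(5) = 12*5 = 60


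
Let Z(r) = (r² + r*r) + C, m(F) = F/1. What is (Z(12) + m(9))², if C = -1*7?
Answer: 84100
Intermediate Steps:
m(F) = F (m(F) = F*1 = F)
C = -7
Z(r) = -7 + 2*r² (Z(r) = (r² + r*r) - 7 = (r² + r²) - 7 = 2*r² - 7 = -7 + 2*r²)
(Z(12) + m(9))² = ((-7 + 2*12²) + 9)² = ((-7 + 2*144) + 9)² = ((-7 + 288) + 9)² = (281 + 9)² = 290² = 84100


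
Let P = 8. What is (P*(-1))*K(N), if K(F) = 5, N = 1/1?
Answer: -40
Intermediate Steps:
N = 1
(P*(-1))*K(N) = (8*(-1))*5 = -8*5 = -40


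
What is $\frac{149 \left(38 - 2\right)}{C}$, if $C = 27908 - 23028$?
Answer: $\frac{1341}{1220} \approx 1.0992$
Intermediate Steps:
$C = 4880$ ($C = 27908 - 23028 = 4880$)
$\frac{149 \left(38 - 2\right)}{C} = \frac{149 \left(38 - 2\right)}{4880} = 149 \cdot 36 \cdot \frac{1}{4880} = 5364 \cdot \frac{1}{4880} = \frac{1341}{1220}$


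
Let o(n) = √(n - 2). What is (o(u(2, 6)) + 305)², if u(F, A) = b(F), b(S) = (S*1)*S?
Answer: (305 + √2)² ≈ 93890.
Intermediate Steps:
b(S) = S² (b(S) = S*S = S²)
u(F, A) = F²
o(n) = √(-2 + n)
(o(u(2, 6)) + 305)² = (√(-2 + 2²) + 305)² = (√(-2 + 4) + 305)² = (√2 + 305)² = (305 + √2)²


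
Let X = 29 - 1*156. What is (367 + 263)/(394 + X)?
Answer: 210/89 ≈ 2.3596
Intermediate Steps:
X = -127 (X = 29 - 156 = -127)
(367 + 263)/(394 + X) = (367 + 263)/(394 - 127) = 630/267 = 630*(1/267) = 210/89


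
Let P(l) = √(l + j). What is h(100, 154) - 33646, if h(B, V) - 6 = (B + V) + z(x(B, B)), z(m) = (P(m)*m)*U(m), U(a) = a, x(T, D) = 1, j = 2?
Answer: -33386 + √3 ≈ -33384.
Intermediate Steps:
P(l) = √(2 + l) (P(l) = √(l + 2) = √(2 + l))
z(m) = m²*√(2 + m) (z(m) = (√(2 + m)*m)*m = (m*√(2 + m))*m = m²*√(2 + m))
h(B, V) = 6 + B + V + √3 (h(B, V) = 6 + ((B + V) + 1²*√(2 + 1)) = 6 + ((B + V) + 1*√3) = 6 + ((B + V) + √3) = 6 + (B + V + √3) = 6 + B + V + √3)
h(100, 154) - 33646 = (6 + 100 + 154 + √3) - 33646 = (260 + √3) - 33646 = -33386 + √3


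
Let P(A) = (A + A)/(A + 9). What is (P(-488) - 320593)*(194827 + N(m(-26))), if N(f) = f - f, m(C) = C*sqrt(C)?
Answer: -29918232433717/479 ≈ -6.2460e+10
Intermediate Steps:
m(C) = C**(3/2)
N(f) = 0
P(A) = 2*A/(9 + A) (P(A) = (2*A)/(9 + A) = 2*A/(9 + A))
(P(-488) - 320593)*(194827 + N(m(-26))) = (2*(-488)/(9 - 488) - 320593)*(194827 + 0) = (2*(-488)/(-479) - 320593)*194827 = (2*(-488)*(-1/479) - 320593)*194827 = (976/479 - 320593)*194827 = -153563071/479*194827 = -29918232433717/479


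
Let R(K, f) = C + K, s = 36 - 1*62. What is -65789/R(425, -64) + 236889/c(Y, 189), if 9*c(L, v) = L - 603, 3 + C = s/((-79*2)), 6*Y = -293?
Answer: -446952953647/130435761 ≈ -3426.6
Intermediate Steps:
Y = -293/6 (Y = (⅙)*(-293) = -293/6 ≈ -48.833)
s = -26 (s = 36 - 62 = -26)
C = -224/79 (C = -3 - 26/((-79*2)) = -3 - 26/(-158) = -3 - 26*(-1/158) = -3 + 13/79 = -224/79 ≈ -2.8354)
c(L, v) = -67 + L/9 (c(L, v) = (L - 603)/9 = (-603 + L)/9 = -67 + L/9)
R(K, f) = -224/79 + K
-65789/R(425, -64) + 236889/c(Y, 189) = -65789/(-224/79 + 425) + 236889/(-67 + (⅑)*(-293/6)) = -65789/33351/79 + 236889/(-67 - 293/54) = -65789*79/33351 + 236889/(-3911/54) = -5197331/33351 + 236889*(-54/3911) = -5197331/33351 - 12792006/3911 = -446952953647/130435761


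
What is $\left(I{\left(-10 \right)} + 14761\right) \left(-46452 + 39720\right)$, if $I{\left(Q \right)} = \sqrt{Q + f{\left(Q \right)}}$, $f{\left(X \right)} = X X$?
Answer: $-99371052 - 20196 \sqrt{10} \approx -9.9435 \cdot 10^{7}$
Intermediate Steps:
$f{\left(X \right)} = X^{2}$
$I{\left(Q \right)} = \sqrt{Q + Q^{2}}$
$\left(I{\left(-10 \right)} + 14761\right) \left(-46452 + 39720\right) = \left(\sqrt{- 10 \left(1 - 10\right)} + 14761\right) \left(-46452 + 39720\right) = \left(\sqrt{\left(-10\right) \left(-9\right)} + 14761\right) \left(-6732\right) = \left(\sqrt{90} + 14761\right) \left(-6732\right) = \left(3 \sqrt{10} + 14761\right) \left(-6732\right) = \left(14761 + 3 \sqrt{10}\right) \left(-6732\right) = -99371052 - 20196 \sqrt{10}$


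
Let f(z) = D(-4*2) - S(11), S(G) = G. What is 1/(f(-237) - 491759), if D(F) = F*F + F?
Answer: -1/491714 ≈ -2.0337e-6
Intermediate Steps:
D(F) = F + F**2 (D(F) = F**2 + F = F + F**2)
f(z) = 45 (f(z) = (-4*2)*(1 - 4*2) - 1*11 = -8*(1 - 8) - 11 = -8*(-7) - 11 = 56 - 11 = 45)
1/(f(-237) - 491759) = 1/(45 - 491759) = 1/(-491714) = -1/491714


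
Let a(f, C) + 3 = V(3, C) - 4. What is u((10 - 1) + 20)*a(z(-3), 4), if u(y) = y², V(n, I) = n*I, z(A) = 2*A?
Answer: 4205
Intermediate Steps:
V(n, I) = I*n
a(f, C) = -7 + 3*C (a(f, C) = -3 + (C*3 - 4) = -3 + (3*C - 4) = -3 + (-4 + 3*C) = -7 + 3*C)
u((10 - 1) + 20)*a(z(-3), 4) = ((10 - 1) + 20)²*(-7 + 3*4) = (9 + 20)²*(-7 + 12) = 29²*5 = 841*5 = 4205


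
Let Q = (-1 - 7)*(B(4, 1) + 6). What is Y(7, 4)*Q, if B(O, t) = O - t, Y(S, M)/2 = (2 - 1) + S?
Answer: -1152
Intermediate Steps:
Y(S, M) = 2 + 2*S (Y(S, M) = 2*((2 - 1) + S) = 2*(1 + S) = 2 + 2*S)
Q = -72 (Q = (-1 - 7)*((4 - 1*1) + 6) = -8*((4 - 1) + 6) = -8*(3 + 6) = -8*9 = -72)
Y(7, 4)*Q = (2 + 2*7)*(-72) = (2 + 14)*(-72) = 16*(-72) = -1152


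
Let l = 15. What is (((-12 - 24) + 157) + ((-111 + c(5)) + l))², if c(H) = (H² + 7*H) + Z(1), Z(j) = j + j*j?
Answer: 7569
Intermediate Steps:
Z(j) = j + j²
c(H) = 2 + H² + 7*H (c(H) = (H² + 7*H) + 1*(1 + 1) = (H² + 7*H) + 1*2 = (H² + 7*H) + 2 = 2 + H² + 7*H)
(((-12 - 24) + 157) + ((-111 + c(5)) + l))² = (((-12 - 24) + 157) + ((-111 + (2 + 5² + 7*5)) + 15))² = ((-36 + 157) + ((-111 + (2 + 25 + 35)) + 15))² = (121 + ((-111 + 62) + 15))² = (121 + (-49 + 15))² = (121 - 34)² = 87² = 7569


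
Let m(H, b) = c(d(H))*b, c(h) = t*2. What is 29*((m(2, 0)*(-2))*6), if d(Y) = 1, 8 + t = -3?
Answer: 0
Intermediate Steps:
t = -11 (t = -8 - 3 = -11)
c(h) = -22 (c(h) = -11*2 = -22)
m(H, b) = -22*b
29*((m(2, 0)*(-2))*6) = 29*((-22*0*(-2))*6) = 29*((0*(-2))*6) = 29*(0*6) = 29*0 = 0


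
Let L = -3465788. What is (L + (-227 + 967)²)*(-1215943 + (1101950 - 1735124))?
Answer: 5396071039996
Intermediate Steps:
(L + (-227 + 967)²)*(-1215943 + (1101950 - 1735124)) = (-3465788 + (-227 + 967)²)*(-1215943 + (1101950 - 1735124)) = (-3465788 + 740²)*(-1215943 - 633174) = (-3465788 + 547600)*(-1849117) = -2918188*(-1849117) = 5396071039996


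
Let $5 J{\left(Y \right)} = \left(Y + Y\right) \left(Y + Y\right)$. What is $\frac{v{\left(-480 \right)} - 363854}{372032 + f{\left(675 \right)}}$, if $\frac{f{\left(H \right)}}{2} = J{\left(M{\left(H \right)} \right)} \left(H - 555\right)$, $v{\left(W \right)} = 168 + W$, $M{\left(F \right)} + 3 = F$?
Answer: $- \frac{182083}{43538080} \approx -0.0041822$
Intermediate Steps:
$M{\left(F \right)} = -3 + F$
$J{\left(Y \right)} = \frac{4 Y^{2}}{5}$ ($J{\left(Y \right)} = \frac{\left(Y + Y\right) \left(Y + Y\right)}{5} = \frac{2 Y 2 Y}{5} = \frac{4 Y^{2}}{5}$)
$f{\left(H \right)} = \frac{8 \left(-3 + H\right)^{2} \left(-555 + H\right)}{5}$ ($f{\left(H \right)} = 2 \frac{4 \left(-3 + H\right)^{2}}{5} \left(H - 555\right) = 2 \frac{4 \left(-3 + H\right)^{2}}{5} \left(-555 + H\right) = 2 \frac{4 \left(-3 + H\right)^{2} \left(-555 + H\right)}{5} = \frac{8 \left(-3 + H\right)^{2} \left(-555 + H\right)}{5}$)
$\frac{v{\left(-480 \right)} - 363854}{372032 + f{\left(675 \right)}} = \frac{\left(168 - 480\right) - 363854}{372032 + \frac{8 \left(-3 + 675\right)^{2} \left(-555 + 675\right)}{5}} = \frac{-312 - 363854}{372032 + \frac{8}{5} \cdot 672^{2} \cdot 120} = - \frac{364166}{372032 + \frac{8}{5} \cdot 451584 \cdot 120} = - \frac{364166}{372032 + 86704128} = - \frac{364166}{87076160} = \left(-364166\right) \frac{1}{87076160} = - \frac{182083}{43538080}$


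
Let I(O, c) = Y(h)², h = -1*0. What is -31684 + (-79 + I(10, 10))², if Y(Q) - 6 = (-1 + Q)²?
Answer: -30784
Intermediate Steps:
h = 0
Y(Q) = 6 + (-1 + Q)²
I(O, c) = 49 (I(O, c) = (6 + (-1 + 0)²)² = (6 + (-1)²)² = (6 + 1)² = 7² = 49)
-31684 + (-79 + I(10, 10))² = -31684 + (-79 + 49)² = -31684 + (-30)² = -31684 + 900 = -30784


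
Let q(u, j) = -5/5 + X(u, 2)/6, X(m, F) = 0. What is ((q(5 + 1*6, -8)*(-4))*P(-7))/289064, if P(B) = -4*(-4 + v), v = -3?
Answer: 14/36133 ≈ 0.00038746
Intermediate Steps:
q(u, j) = -1 (q(u, j) = -5/5 + 0/6 = -5*⅕ + 0*(⅙) = -1 + 0 = -1)
P(B) = 28 (P(B) = -4*(-4 - 3) = -4*(-7) = 28)
((q(5 + 1*6, -8)*(-4))*P(-7))/289064 = (-1*(-4)*28)/289064 = (4*28)*(1/289064) = 112*(1/289064) = 14/36133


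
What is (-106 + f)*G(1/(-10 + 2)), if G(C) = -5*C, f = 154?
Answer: 30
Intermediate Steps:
(-106 + f)*G(1/(-10 + 2)) = (-106 + 154)*(-5/(-10 + 2)) = 48*(-5/(-8)) = 48*(-5*(-⅛)) = 48*(5/8) = 30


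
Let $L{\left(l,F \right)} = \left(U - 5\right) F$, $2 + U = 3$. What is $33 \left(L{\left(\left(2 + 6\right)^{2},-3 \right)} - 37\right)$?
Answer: $-825$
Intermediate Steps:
$U = 1$ ($U = -2 + 3 = 1$)
$L{\left(l,F \right)} = - 4 F$ ($L{\left(l,F \right)} = \left(1 - 5\right) F = - 4 F$)
$33 \left(L{\left(\left(2 + 6\right)^{2},-3 \right)} - 37\right) = 33 \left(\left(-4\right) \left(-3\right) - 37\right) = 33 \left(12 - 37\right) = 33 \left(-25\right) = -825$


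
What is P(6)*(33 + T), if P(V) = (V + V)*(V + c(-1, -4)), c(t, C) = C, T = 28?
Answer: 1464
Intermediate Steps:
P(V) = 2*V*(-4 + V) (P(V) = (V + V)*(V - 4) = (2*V)*(-4 + V) = 2*V*(-4 + V))
P(6)*(33 + T) = (2*6*(-4 + 6))*(33 + 28) = (2*6*2)*61 = 24*61 = 1464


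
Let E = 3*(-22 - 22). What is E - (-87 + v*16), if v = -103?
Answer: 1603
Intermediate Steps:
E = -132 (E = 3*(-44) = -132)
E - (-87 + v*16) = -132 - (-87 - 103*16) = -132 - (-87 - 1648) = -132 - 1*(-1735) = -132 + 1735 = 1603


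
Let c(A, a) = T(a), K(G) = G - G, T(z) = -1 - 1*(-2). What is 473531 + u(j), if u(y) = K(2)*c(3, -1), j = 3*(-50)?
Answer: 473531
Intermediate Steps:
T(z) = 1 (T(z) = -1 + 2 = 1)
K(G) = 0
j = -150
c(A, a) = 1
u(y) = 0 (u(y) = 0*1 = 0)
473531 + u(j) = 473531 + 0 = 473531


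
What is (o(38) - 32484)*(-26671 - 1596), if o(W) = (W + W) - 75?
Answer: 918196961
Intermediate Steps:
o(W) = -75 + 2*W (o(W) = 2*W - 75 = -75 + 2*W)
(o(38) - 32484)*(-26671 - 1596) = ((-75 + 2*38) - 32484)*(-26671 - 1596) = ((-75 + 76) - 32484)*(-28267) = (1 - 32484)*(-28267) = -32483*(-28267) = 918196961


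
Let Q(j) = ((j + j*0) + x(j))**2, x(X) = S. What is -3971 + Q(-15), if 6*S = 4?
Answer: -33890/9 ≈ -3765.6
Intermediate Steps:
S = 2/3 (S = (1/6)*4 = 2/3 ≈ 0.66667)
x(X) = 2/3
Q(j) = (2/3 + j)**2 (Q(j) = ((j + j*0) + 2/3)**2 = ((j + 0) + 2/3)**2 = (j + 2/3)**2 = (2/3 + j)**2)
-3971 + Q(-15) = -3971 + (2 + 3*(-15))**2/9 = -3971 + (2 - 45)**2/9 = -3971 + (1/9)*(-43)**2 = -3971 + (1/9)*1849 = -3971 + 1849/9 = -33890/9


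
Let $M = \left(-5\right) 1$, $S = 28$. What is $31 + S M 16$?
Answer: $-2209$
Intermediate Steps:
$M = -5$
$31 + S M 16 = 31 + 28 \left(\left(-5\right) 16\right) = 31 + 28 \left(-80\right) = 31 - 2240 = -2209$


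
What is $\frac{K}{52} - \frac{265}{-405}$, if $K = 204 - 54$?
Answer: $\frac{7453}{2106} \approx 3.5389$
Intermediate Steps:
$K = 150$ ($K = 204 - 54 = 150$)
$\frac{K}{52} - \frac{265}{-405} = \frac{150}{52} - \frac{265}{-405} = 150 \cdot \frac{1}{52} - - \frac{53}{81} = \frac{75}{26} + \frac{53}{81} = \frac{7453}{2106}$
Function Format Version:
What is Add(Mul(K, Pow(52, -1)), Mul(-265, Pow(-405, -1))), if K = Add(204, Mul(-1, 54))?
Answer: Rational(7453, 2106) ≈ 3.5389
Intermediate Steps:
K = 150 (K = Add(204, -54) = 150)
Add(Mul(K, Pow(52, -1)), Mul(-265, Pow(-405, -1))) = Add(Mul(150, Pow(52, -1)), Mul(-265, Pow(-405, -1))) = Add(Mul(150, Rational(1, 52)), Mul(-265, Rational(-1, 405))) = Add(Rational(75, 26), Rational(53, 81)) = Rational(7453, 2106)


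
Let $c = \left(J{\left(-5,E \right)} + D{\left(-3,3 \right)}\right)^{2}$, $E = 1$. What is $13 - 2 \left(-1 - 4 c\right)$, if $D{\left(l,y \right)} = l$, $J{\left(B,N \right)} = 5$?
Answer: $47$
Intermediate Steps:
$c = 4$ ($c = \left(5 - 3\right)^{2} = 2^{2} = 4$)
$13 - 2 \left(-1 - 4 c\right) = 13 - 2 \left(-1 - 16\right) = 13 - -34 = 13 + 34 = 47$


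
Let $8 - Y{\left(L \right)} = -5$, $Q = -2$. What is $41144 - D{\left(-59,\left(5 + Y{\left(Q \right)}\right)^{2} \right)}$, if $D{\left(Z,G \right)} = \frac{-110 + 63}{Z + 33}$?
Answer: $\frac{1069697}{26} \approx 41142.0$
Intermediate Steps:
$Y{\left(L \right)} = 13$ ($Y{\left(L \right)} = 8 - -5 = 8 + 5 = 13$)
$D{\left(Z,G \right)} = - \frac{47}{33 + Z}$
$41144 - D{\left(-59,\left(5 + Y{\left(Q \right)}\right)^{2} \right)} = 41144 - - \frac{47}{33 - 59} = 41144 - - \frac{47}{-26} = 41144 - \left(-47\right) \left(- \frac{1}{26}\right) = 41144 - \frac{47}{26} = \frac{1069697}{26}$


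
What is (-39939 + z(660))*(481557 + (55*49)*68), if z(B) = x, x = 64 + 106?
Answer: -26439107273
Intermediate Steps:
x = 170
z(B) = 170
(-39939 + z(660))*(481557 + (55*49)*68) = (-39939 + 170)*(481557 + (55*49)*68) = -39769*(481557 + 2695*68) = -39769*(481557 + 183260) = -39769*664817 = -26439107273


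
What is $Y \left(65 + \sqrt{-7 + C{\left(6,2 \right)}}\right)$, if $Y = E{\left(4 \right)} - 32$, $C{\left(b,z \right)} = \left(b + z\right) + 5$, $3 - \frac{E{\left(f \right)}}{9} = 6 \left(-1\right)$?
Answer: $3185 + 49 \sqrt{6} \approx 3305.0$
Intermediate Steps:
$E{\left(f \right)} = 81$ ($E{\left(f \right)} = 27 - 9 \cdot 6 \left(-1\right) = 27 - -54 = 27 + 54 = 81$)
$C{\left(b,z \right)} = 5 + b + z$
$Y = 49$ ($Y = 81 - 32 = 49$)
$Y \left(65 + \sqrt{-7 + C{\left(6,2 \right)}}\right) = 49 \left(65 + \sqrt{-7 + \left(5 + 6 + 2\right)}\right) = 49 \left(65 + \sqrt{-7 + 13}\right) = 49 \left(65 + \sqrt{6}\right) = 3185 + 49 \sqrt{6}$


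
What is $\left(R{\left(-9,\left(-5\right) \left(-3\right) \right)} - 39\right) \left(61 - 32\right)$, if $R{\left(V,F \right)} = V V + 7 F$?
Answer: $4263$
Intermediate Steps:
$R{\left(V,F \right)} = V^{2} + 7 F$
$\left(R{\left(-9,\left(-5\right) \left(-3\right) \right)} - 39\right) \left(61 - 32\right) = \left(\left(\left(-9\right)^{2} + 7 \left(\left(-5\right) \left(-3\right)\right)\right) - 39\right) \left(61 - 32\right) = \left(\left(81 + 7 \cdot 15\right) - 39\right) 29 = \left(\left(81 + 105\right) - 39\right) 29 = \left(186 - 39\right) 29 = 147 \cdot 29 = 4263$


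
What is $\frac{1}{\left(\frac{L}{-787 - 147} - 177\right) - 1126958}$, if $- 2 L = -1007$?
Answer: $- \frac{1868}{2105489187} \approx -8.872 \cdot 10^{-7}$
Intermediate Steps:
$L = \frac{1007}{2}$ ($L = \left(- \frac{1}{2}\right) \left(-1007\right) = \frac{1007}{2} \approx 503.5$)
$\frac{1}{\left(\frac{L}{-787 - 147} - 177\right) - 1126958} = \frac{1}{\left(\frac{1007}{2 \left(-787 - 147\right)} - 177\right) - 1126958} = \frac{1}{\left(\frac{1007}{2 \left(-934\right)} - 177\right) - 1126958} = \frac{1}{\left(\frac{1007}{2} \left(- \frac{1}{934}\right) - 177\right) - 1126958} = \frac{1}{\left(- \frac{1007}{1868} - 177\right) - 1126958} = \frac{1}{- \frac{331643}{1868} - 1126958} = \frac{1}{- \frac{2105489187}{1868}} = - \frac{1868}{2105489187}$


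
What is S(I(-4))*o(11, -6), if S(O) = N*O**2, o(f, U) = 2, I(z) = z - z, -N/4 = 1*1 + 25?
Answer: 0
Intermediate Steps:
N = -104 (N = -4*(1*1 + 25) = -4*(1 + 25) = -4*26 = -104)
I(z) = 0
S(O) = -104*O**2
S(I(-4))*o(11, -6) = -104*0**2*2 = -104*0*2 = 0*2 = 0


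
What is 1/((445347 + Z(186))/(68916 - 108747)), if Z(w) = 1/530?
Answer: -21110430/236033911 ≈ -0.089438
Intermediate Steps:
Z(w) = 1/530
1/((445347 + Z(186))/(68916 - 108747)) = 1/((445347 + 1/530)/(68916 - 108747)) = 1/((236033911/530)/(-39831)) = 1/((236033911/530)*(-1/39831)) = 1/(-236033911/21110430) = -21110430/236033911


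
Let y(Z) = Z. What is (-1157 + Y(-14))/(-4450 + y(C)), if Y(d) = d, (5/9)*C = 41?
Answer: 5855/21881 ≈ 0.26758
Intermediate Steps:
C = 369/5 (C = (9/5)*41 = 369/5 ≈ 73.800)
(-1157 + Y(-14))/(-4450 + y(C)) = (-1157 - 14)/(-4450 + 369/5) = -1171/(-21881/5) = -1171*(-5/21881) = 5855/21881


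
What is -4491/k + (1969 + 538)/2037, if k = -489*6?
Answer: 1833745/664062 ≈ 2.7614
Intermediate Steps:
k = -2934
-4491/k + (1969 + 538)/2037 = -4491/(-2934) + (1969 + 538)/2037 = -4491*(-1/2934) + 2507*(1/2037) = 499/326 + 2507/2037 = 1833745/664062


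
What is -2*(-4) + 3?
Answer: 11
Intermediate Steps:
-2*(-4) + 3 = 8 + 3 = 11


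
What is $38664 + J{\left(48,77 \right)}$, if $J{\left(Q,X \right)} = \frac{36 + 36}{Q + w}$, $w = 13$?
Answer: $\frac{2358576}{61} \approx 38665.0$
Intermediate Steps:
$J{\left(Q,X \right)} = \frac{72}{13 + Q}$ ($J{\left(Q,X \right)} = \frac{36 + 36}{Q + 13} = \frac{72}{13 + Q}$)
$38664 + J{\left(48,77 \right)} = 38664 + \frac{72}{13 + 48} = 38664 + \frac{72}{61} = \frac{2358576}{61}$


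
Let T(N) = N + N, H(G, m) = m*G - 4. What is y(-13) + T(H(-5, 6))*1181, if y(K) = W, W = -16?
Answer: -80324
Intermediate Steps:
H(G, m) = -4 + G*m (H(G, m) = G*m - 4 = -4 + G*m)
T(N) = 2*N
y(K) = -16
y(-13) + T(H(-5, 6))*1181 = -16 + (2*(-4 - 5*6))*1181 = -16 + (2*(-4 - 30))*1181 = -16 + (2*(-34))*1181 = -16 - 68*1181 = -16 - 80308 = -80324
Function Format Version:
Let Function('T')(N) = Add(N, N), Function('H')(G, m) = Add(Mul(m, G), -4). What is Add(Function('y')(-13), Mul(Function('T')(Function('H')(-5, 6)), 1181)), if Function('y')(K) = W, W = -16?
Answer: -80324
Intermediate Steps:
Function('H')(G, m) = Add(-4, Mul(G, m)) (Function('H')(G, m) = Add(Mul(G, m), -4) = Add(-4, Mul(G, m)))
Function('T')(N) = Mul(2, N)
Function('y')(K) = -16
Add(Function('y')(-13), Mul(Function('T')(Function('H')(-5, 6)), 1181)) = Add(-16, Mul(Mul(2, Add(-4, Mul(-5, 6))), 1181)) = Add(-16, Mul(Mul(2, Add(-4, -30)), 1181)) = Add(-16, Mul(Mul(2, -34), 1181)) = Add(-16, Mul(-68, 1181)) = Add(-16, -80308) = -80324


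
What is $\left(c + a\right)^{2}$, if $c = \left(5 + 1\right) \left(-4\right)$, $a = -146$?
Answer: $28900$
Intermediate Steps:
$c = -24$ ($c = 6 \left(-4\right) = -24$)
$\left(c + a\right)^{2} = \left(-24 - 146\right)^{2} = \left(-170\right)^{2} = 28900$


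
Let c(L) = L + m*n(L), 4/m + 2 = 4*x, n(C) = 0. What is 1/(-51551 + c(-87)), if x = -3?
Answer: -1/51638 ≈ -1.9366e-5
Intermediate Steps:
m = -2/7 (m = 4/(-2 + 4*(-3)) = 4/(-2 - 12) = 4/(-14) = 4*(-1/14) = -2/7 ≈ -0.28571)
c(L) = L (c(L) = L - 2/7*0 = L + 0 = L)
1/(-51551 + c(-87)) = 1/(-51551 - 87) = 1/(-51638) = -1/51638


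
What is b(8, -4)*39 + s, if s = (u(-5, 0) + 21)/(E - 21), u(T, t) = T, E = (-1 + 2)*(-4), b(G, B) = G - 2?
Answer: 5834/25 ≈ 233.36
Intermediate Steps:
b(G, B) = -2 + G
E = -4 (E = 1*(-4) = -4)
s = -16/25 (s = (-5 + 21)/(-4 - 21) = 16/(-25) = 16*(-1/25) = -16/25 ≈ -0.64000)
b(8, -4)*39 + s = (-2 + 8)*39 - 16/25 = 6*39 - 16/25 = 234 - 16/25 = 5834/25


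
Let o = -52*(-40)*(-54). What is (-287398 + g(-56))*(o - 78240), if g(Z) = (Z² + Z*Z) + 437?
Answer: 53488095840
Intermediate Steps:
g(Z) = 437 + 2*Z² (g(Z) = (Z² + Z²) + 437 = 2*Z² + 437 = 437 + 2*Z²)
o = -112320 (o = 2080*(-54) = -112320)
(-287398 + g(-56))*(o - 78240) = (-287398 + (437 + 2*(-56)²))*(-112320 - 78240) = (-287398 + (437 + 2*3136))*(-190560) = (-287398 + (437 + 6272))*(-190560) = (-287398 + 6709)*(-190560) = -280689*(-190560) = 53488095840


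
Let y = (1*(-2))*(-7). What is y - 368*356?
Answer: -130994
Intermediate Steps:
y = 14 (y = -2*(-7) = 14)
y - 368*356 = 14 - 368*356 = 14 - 131008 = -130994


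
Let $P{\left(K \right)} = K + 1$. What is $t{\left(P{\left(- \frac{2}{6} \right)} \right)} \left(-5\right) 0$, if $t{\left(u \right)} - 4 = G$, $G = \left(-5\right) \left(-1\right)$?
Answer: $0$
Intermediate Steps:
$P{\left(K \right)} = 1 + K$
$G = 5$
$t{\left(u \right)} = 9$ ($t{\left(u \right)} = 4 + 5 = 9$)
$t{\left(P{\left(- \frac{2}{6} \right)} \right)} \left(-5\right) 0 = 9 \left(-5\right) 0 = \left(-45\right) 0 = 0$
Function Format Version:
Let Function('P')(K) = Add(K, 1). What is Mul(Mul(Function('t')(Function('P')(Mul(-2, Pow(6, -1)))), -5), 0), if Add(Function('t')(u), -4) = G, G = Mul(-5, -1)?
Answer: 0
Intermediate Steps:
Function('P')(K) = Add(1, K)
G = 5
Function('t')(u) = 9 (Function('t')(u) = Add(4, 5) = 9)
Mul(Mul(Function('t')(Function('P')(Mul(-2, Pow(6, -1)))), -5), 0) = Mul(Mul(9, -5), 0) = Mul(-45, 0) = 0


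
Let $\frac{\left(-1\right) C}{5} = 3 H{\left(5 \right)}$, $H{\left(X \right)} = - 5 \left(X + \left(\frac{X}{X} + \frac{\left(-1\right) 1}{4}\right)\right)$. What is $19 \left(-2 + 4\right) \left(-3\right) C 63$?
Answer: $- \frac{6194475}{2} \approx -3.0972 \cdot 10^{6}$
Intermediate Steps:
$H{\left(X \right)} = - \frac{15}{4} - 5 X$ ($H{\left(X \right)} = - 5 \left(X + \left(1 - \frac{1}{4}\right)\right) = - 5 \left(X + \frac{3}{4}\right) = - 5 \left(\frac{3}{4} + X\right) = - \frac{15}{4} - 5 X$)
$C = \frac{1725}{4}$ ($C = - 5 \cdot 3 \left(- \frac{15}{4} - 25\right) = - 5 \cdot 3 \left(- \frac{115}{4}\right) = \left(-5\right) \left(- \frac{345}{4}\right) = \frac{1725}{4} \approx 431.25$)
$19 \left(-2 + 4\right) \left(-3\right) C 63 = 19 \left(-2 + 4\right) \left(-3\right) \frac{1725}{4} \cdot 63 = 19 \cdot 2 \left(-3\right) \frac{1725}{4} \cdot 63 = 19 \left(\left(-6\right) \frac{1725}{4}\right) 63 = 19 \left(- \frac{5175}{2}\right) 63 = \left(- \frac{98325}{2}\right) 63 = - \frac{6194475}{2}$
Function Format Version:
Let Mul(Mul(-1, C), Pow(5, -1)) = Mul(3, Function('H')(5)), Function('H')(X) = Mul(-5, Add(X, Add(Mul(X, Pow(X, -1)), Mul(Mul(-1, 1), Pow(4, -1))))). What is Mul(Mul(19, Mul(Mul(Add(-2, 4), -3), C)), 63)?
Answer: Rational(-6194475, 2) ≈ -3.0972e+6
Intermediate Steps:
Function('H')(X) = Add(Rational(-15, 4), Mul(-5, X)) (Function('H')(X) = Mul(-5, Add(X, Add(1, Mul(-1, Rational(1, 4))))) = Mul(-5, Add(X, Add(1, Rational(-1, 4)))) = Mul(-5, Add(X, Rational(3, 4))) = Mul(-5, Add(Rational(3, 4), X)) = Add(Rational(-15, 4), Mul(-5, X)))
C = Rational(1725, 4) (C = Mul(-5, Mul(3, Add(Rational(-15, 4), Mul(-5, 5)))) = Mul(-5, Mul(3, Add(Rational(-15, 4), -25))) = Mul(-5, Mul(3, Rational(-115, 4))) = Mul(-5, Rational(-345, 4)) = Rational(1725, 4) ≈ 431.25)
Mul(Mul(19, Mul(Mul(Add(-2, 4), -3), C)), 63) = Mul(Mul(19, Mul(Mul(Add(-2, 4), -3), Rational(1725, 4))), 63) = Mul(Mul(19, Mul(Mul(2, -3), Rational(1725, 4))), 63) = Mul(Mul(19, Mul(-6, Rational(1725, 4))), 63) = Mul(Mul(19, Rational(-5175, 2)), 63) = Mul(Rational(-98325, 2), 63) = Rational(-6194475, 2)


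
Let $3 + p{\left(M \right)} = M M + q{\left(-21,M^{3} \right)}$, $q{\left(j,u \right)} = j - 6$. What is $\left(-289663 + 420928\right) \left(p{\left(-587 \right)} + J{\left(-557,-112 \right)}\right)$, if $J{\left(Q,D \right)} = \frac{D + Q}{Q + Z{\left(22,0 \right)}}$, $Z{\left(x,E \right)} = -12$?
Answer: $\frac{25733631650400}{569} \approx 4.5226 \cdot 10^{10}$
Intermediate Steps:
$q{\left(j,u \right)} = -6 + j$
$J{\left(Q,D \right)} = \frac{D + Q}{-12 + Q}$ ($J{\left(Q,D \right)} = \frac{D + Q}{Q - 12} = \frac{D + Q}{-12 + Q}$)
$p{\left(M \right)} = -30 + M^{2}$ ($p{\left(M \right)} = -3 + \left(M M - 27\right) = -3 + \left(M^{2} - 27\right) = -3 + \left(-27 + M^{2}\right) = -30 + M^{2}$)
$\left(-289663 + 420928\right) \left(p{\left(-587 \right)} + J{\left(-557,-112 \right)}\right) = \left(-289663 + 420928\right) \left(\left(-30 + \left(-587\right)^{2}\right) + \frac{-112 - 557}{-12 - 557}\right) = 131265 \left(\left(-30 + 344569\right) + \frac{1}{-569} \left(-669\right)\right) = 131265 \left(344539 - - \frac{669}{569}\right) = 131265 \left(344539 + \frac{669}{569}\right) = 131265 \cdot \frac{196043360}{569} = \frac{25733631650400}{569}$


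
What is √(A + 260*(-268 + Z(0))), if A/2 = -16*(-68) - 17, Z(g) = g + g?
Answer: I*√67538 ≈ 259.88*I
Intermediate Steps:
Z(g) = 2*g
A = 2142 (A = 2*(-16*(-68) - 17) = 2*(1088 - 17) = 2*1071 = 2142)
√(A + 260*(-268 + Z(0))) = √(2142 + 260*(-268 + 2*0)) = √(2142 + 260*(-268 + 0)) = √(2142 + 260*(-268)) = √(2142 - 69680) = √(-67538) = I*√67538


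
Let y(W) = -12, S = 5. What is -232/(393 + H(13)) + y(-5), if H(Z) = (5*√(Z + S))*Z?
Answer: -343988/26133 + 15080*√2/26133 ≈ -12.347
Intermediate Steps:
H(Z) = 5*Z*√(5 + Z) (H(Z) = (5*√(Z + 5))*Z = (5*√(5 + Z))*Z = 5*Z*√(5 + Z))
-232/(393 + H(13)) + y(-5) = -232/(393 + 5*13*√(5 + 13)) - 12 = -232/(393 + 5*13*√18) - 12 = -232/(393 + 5*13*(3*√2)) - 12 = -232/(393 + 195*√2) - 12 = -12 - 232/(393 + 195*√2)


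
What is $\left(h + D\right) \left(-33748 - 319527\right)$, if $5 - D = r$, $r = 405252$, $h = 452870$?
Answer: $-16824015325$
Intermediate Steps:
$D = -405247$ ($D = 5 - 405252 = -405247$)
$\left(h + D\right) \left(-33748 - 319527\right) = \left(452870 - 405247\right) \left(-33748 - 319527\right) = 47623 \left(-353275\right) = -16824015325$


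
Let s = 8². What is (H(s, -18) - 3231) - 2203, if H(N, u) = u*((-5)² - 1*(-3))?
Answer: -5938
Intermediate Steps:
s = 64
H(N, u) = 28*u (H(N, u) = u*(25 + 3) = u*28 = 28*u)
(H(s, -18) - 3231) - 2203 = (28*(-18) - 3231) - 2203 = (-504 - 3231) - 2203 = -3735 - 2203 = -5938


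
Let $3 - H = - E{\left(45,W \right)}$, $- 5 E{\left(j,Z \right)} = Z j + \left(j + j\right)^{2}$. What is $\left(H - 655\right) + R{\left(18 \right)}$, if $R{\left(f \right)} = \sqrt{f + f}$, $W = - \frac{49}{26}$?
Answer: $- \frac{58475}{26} \approx -2249.0$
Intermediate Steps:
$W = - \frac{49}{26}$ ($W = \left(-49\right) \frac{1}{26} = - \frac{49}{26} \approx -1.8846$)
$E{\left(j,Z \right)} = - \frac{4 j^{2}}{5} - \frac{Z j}{5}$ ($E{\left(j,Z \right)} = - \frac{Z j + \left(j + j\right)^{2}}{5} = - \frac{Z j + \left(2 j\right)^{2}}{5} = - \frac{Z j + 4 j^{2}}{5} = - \frac{4 j^{2} + Z j}{5} = - \frac{4 j^{2}}{5} - \frac{Z j}{5}$)
$R{\left(f \right)} = \sqrt{2} \sqrt{f}$ ($R{\left(f \right)} = \sqrt{2 f} = \sqrt{2} \sqrt{f}$)
$H = - \frac{41601}{26}$ ($H = 3 - - \frac{\left(-1\right) 45 \left(- \frac{49}{26} + 4 \cdot 45\right)}{5} = 3 - - \frac{\left(-1\right) 45 \left(- \frac{49}{26} + 180\right)}{5} = 3 - - \frac{\left(-1\right) 45 \cdot 4631}{5 \cdot 26} = 3 - \left(-1\right) \left(- \frac{41679}{26}\right) = 3 - \frac{41679}{26} = - \frac{41601}{26} \approx -1600.0$)
$\left(H - 655\right) + R{\left(18 \right)} = \left(- \frac{41601}{26} - 655\right) + \sqrt{2} \sqrt{18} = - \frac{58631}{26} + \sqrt{2} \cdot 3 \sqrt{2} = - \frac{58631}{26} + 6 = - \frac{58475}{26}$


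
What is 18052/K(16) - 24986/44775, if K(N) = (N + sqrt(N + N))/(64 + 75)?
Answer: 56175166948/313425 - 627307*sqrt(2)/14 ≈ 1.1586e+5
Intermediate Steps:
K(N) = N/139 + sqrt(2)*sqrt(N)/139 (K(N) = (N + sqrt(2*N))/139 = (N + sqrt(2)*sqrt(N))*(1/139) = N/139 + sqrt(2)*sqrt(N)/139)
18052/K(16) - 24986/44775 = 18052/((1/139)*16 + sqrt(2)*sqrt(16)/139) - 24986/44775 = 18052/(16/139 + (1/139)*sqrt(2)*4) - 24986*1/44775 = 18052/(16/139 + 4*sqrt(2)/139) - 24986/44775 = -24986/44775 + 18052/(16/139 + 4*sqrt(2)/139)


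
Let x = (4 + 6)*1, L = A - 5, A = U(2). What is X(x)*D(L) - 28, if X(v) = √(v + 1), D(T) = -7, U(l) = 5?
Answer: -28 - 7*√11 ≈ -51.216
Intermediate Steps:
A = 5
L = 0 (L = 5 - 5 = 0)
x = 10 (x = 10*1 = 10)
X(v) = √(1 + v)
X(x)*D(L) - 28 = √(1 + 10)*(-7) - 28 = √11*(-7) - 28 = -7*√11 - 28 = -28 - 7*√11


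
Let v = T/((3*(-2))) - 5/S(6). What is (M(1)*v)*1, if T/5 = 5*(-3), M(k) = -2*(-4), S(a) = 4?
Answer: 90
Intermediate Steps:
M(k) = 8
T = -75 (T = 5*(5*(-3)) = 5*(-15) = -75)
v = 45/4 (v = -75/(3*(-2)) - 5/4 = -75/(-6) - 5*¼ = -75*(-⅙) - 5/4 = 25/2 - 5/4 = 45/4 ≈ 11.250)
(M(1)*v)*1 = (8*(45/4))*1 = 90*1 = 90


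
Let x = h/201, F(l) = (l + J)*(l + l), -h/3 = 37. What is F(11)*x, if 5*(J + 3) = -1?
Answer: -31746/335 ≈ -94.764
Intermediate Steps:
J = -16/5 (J = -3 + (⅕)*(-1) = -3 - ⅕ = -16/5 ≈ -3.2000)
h = -111 (h = -3*37 = -111)
F(l) = 2*l*(-16/5 + l) (F(l) = (l - 16/5)*(l + l) = (-16/5 + l)*(2*l) = 2*l*(-16/5 + l))
x = -37/67 (x = -111/201 = -111*1/201 = -37/67 ≈ -0.55224)
F(11)*x = ((⅖)*11*(-16 + 5*11))*(-37/67) = ((⅖)*11*(-16 + 55))*(-37/67) = ((⅖)*11*39)*(-37/67) = (858/5)*(-37/67) = -31746/335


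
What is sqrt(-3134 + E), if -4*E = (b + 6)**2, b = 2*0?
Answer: I*sqrt(3143) ≈ 56.062*I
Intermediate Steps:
b = 0
E = -9 (E = -(0 + 6)**2/4 = -1/4*6**2 = -1/4*36 = -9)
sqrt(-3134 + E) = sqrt(-3134 - 9) = sqrt(-3143) = I*sqrt(3143)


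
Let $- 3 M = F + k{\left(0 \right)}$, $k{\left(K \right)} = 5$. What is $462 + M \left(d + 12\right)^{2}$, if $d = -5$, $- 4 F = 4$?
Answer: $\frac{1190}{3} \approx 396.67$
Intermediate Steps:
$F = -1$ ($F = \left(- \frac{1}{4}\right) 4 = -1$)
$M = - \frac{4}{3}$ ($M = - \frac{-1 + 5}{3} = \left(- \frac{1}{3}\right) 4 = - \frac{4}{3} \approx -1.3333$)
$462 + M \left(d + 12\right)^{2} = 462 - \frac{4 \left(-5 + 12\right)^{2}}{3} = 462 - \frac{4 \cdot 7^{2}}{3} = 462 - \frac{196}{3} = \frac{1190}{3}$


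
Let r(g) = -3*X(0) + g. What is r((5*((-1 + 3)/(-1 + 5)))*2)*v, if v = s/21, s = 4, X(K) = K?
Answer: 20/21 ≈ 0.95238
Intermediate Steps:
r(g) = g (r(g) = -3*0 + g = 0 + g = g)
v = 4/21 ≈ 0.19048
r((5*((-1 + 3)/(-1 + 5)))*2)*v = ((5*((-1 + 3)/(-1 + 5)))*2)*(4/21) = ((5*(2/4))*2)*(4/21) = ((5*(2*(¼)))*2)*(4/21) = ((5*(½))*2)*(4/21) = ((5/2)*2)*(4/21) = 5*(4/21) = 20/21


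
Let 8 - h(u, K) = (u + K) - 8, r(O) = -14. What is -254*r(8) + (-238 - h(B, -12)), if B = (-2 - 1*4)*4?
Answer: 3266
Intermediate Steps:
B = -24 (B = (-2 - 4)*4 = -6*4 = -24)
h(u, K) = 16 - K - u (h(u, K) = 8 - ((u + K) - 8) = 8 - ((K + u) - 8) = 8 - (-8 + K + u) = 8 + (8 - K - u) = 16 - K - u)
-254*r(8) + (-238 - h(B, -12)) = -254*(-14) + (-238 - (16 - 1*(-12) - 1*(-24))) = 3556 + (-238 - (16 + 12 + 24)) = 3556 + (-238 - 1*52) = 3556 + (-238 - 52) = 3556 - 290 = 3266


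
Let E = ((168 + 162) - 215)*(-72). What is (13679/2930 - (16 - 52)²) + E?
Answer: -28044001/2930 ≈ -9571.3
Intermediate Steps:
E = -8280 (E = (330 - 215)*(-72) = 115*(-72) = -8280)
(13679/2930 - (16 - 52)²) + E = (13679/2930 - (16 - 52)²) - 8280 = (13679*(1/2930) - 1*(-36)²) - 8280 = (13679/2930 - 1*1296) - 8280 = (13679/2930 - 1296) - 8280 = -3783601/2930 - 8280 = -28044001/2930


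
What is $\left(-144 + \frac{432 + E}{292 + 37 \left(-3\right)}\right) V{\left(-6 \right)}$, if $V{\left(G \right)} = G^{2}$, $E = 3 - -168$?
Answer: $- \frac{916596}{181} \approx -5064.1$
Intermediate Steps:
$E = 171$ ($E = 3 + 168 = 171$)
$\left(-144 + \frac{432 + E}{292 + 37 \left(-3\right)}\right) V{\left(-6 \right)} = \left(-144 + \frac{432 + 171}{292 + 37 \left(-3\right)}\right) \left(-6\right)^{2} = \left(-144 + \frac{603}{292 - 111}\right) 36 = \left(-144 + \frac{603}{181}\right) 36 = \left(- \frac{25461}{181}\right) 36 = - \frac{916596}{181}$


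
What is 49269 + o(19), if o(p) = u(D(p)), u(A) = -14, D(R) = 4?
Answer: 49255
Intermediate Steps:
o(p) = -14
49269 + o(19) = 49269 - 14 = 49255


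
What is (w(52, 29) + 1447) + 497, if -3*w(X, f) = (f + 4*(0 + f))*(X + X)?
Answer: -9248/3 ≈ -3082.7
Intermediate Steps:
w(X, f) = -10*X*f/3 (w(X, f) = -(f + 4*(0 + f))*(X + X)/3 = -(f + 4*f)*2*X/3 = -5*f*2*X/3 = -10*X*f/3)
(w(52, 29) + 1447) + 497 = (-10/3*52*29 + 1447) + 497 = (-15080/3 + 1447) + 497 = -10739/3 + 497 = -9248/3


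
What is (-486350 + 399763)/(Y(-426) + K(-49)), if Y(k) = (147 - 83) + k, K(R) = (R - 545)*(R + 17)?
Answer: -86587/18646 ≈ -4.6437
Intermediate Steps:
K(R) = (-545 + R)*(17 + R)
Y(k) = 64 + k
(-486350 + 399763)/(Y(-426) + K(-49)) = (-486350 + 399763)/((64 - 426) + (-9265 + (-49)² - 528*(-49))) = -86587/(-362 + (-9265 + 2401 + 25872)) = -86587/(-362 + 19008) = -86587/18646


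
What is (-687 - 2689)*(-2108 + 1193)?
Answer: 3089040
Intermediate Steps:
(-687 - 2689)*(-2108 + 1193) = -3376*(-915) = 3089040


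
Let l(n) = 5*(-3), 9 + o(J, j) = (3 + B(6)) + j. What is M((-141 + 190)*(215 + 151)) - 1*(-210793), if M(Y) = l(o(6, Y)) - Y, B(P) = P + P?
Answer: 192844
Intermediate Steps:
B(P) = 2*P
o(J, j) = 6 + j (o(J, j) = -9 + ((3 + 2*6) + j) = -9 + ((3 + 12) + j) = -9 + (15 + j) = 6 + j)
l(n) = -15
M(Y) = -15 - Y
M((-141 + 190)*(215 + 151)) - 1*(-210793) = (-15 - (-141 + 190)*(215 + 151)) - 1*(-210793) = (-15 - 49*366) + 210793 = (-15 - 1*17934) + 210793 = (-15 - 17934) + 210793 = -17949 + 210793 = 192844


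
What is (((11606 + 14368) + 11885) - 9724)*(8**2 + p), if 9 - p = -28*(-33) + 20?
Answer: -24505585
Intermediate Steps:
p = -935 (p = 9 - (-28*(-33) + 20) = 9 - (924 + 20) = 9 - 1*944 = 9 - 944 = -935)
(((11606 + 14368) + 11885) - 9724)*(8**2 + p) = (((11606 + 14368) + 11885) - 9724)*(8**2 - 935) = ((25974 + 11885) - 9724)*(64 - 935) = (37859 - 9724)*(-871) = 28135*(-871) = -24505585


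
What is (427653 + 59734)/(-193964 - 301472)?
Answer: -487387/495436 ≈ -0.98375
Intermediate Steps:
(427653 + 59734)/(-193964 - 301472) = 487387/(-495436) = 487387*(-1/495436) = -487387/495436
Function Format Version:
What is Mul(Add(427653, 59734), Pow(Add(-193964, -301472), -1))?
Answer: Rational(-487387, 495436) ≈ -0.98375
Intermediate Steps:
Mul(Add(427653, 59734), Pow(Add(-193964, -301472), -1)) = Mul(487387, Pow(-495436, -1)) = Mul(487387, Rational(-1, 495436)) = Rational(-487387, 495436)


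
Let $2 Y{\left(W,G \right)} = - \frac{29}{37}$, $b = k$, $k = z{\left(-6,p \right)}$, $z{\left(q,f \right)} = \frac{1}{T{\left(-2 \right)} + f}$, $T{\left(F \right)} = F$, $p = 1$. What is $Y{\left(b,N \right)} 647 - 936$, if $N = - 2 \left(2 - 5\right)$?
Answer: $- \frac{88027}{74} \approx -1189.6$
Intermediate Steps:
$N = 6$ ($N = \left(-2\right) \left(-3\right) = 6$)
$z{\left(q,f \right)} = \frac{1}{-2 + f}$
$k = -1$ ($k = \frac{1}{-2 + 1} = \frac{1}{-1} = -1$)
$b = -1$
$Y{\left(W,G \right)} = - \frac{29}{74}$ ($Y{\left(W,G \right)} = \frac{\left(-29\right) \frac{1}{37}}{2} = \frac{1}{2} \left(- \frac{29}{37}\right) = - \frac{29}{74}$)
$Y{\left(b,N \right)} 647 - 936 = \left(- \frac{29}{74}\right) 647 - 936 = - \frac{18763}{74} - 936 = - \frac{88027}{74}$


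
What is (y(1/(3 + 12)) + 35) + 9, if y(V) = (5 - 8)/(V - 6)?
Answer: 3961/89 ≈ 44.506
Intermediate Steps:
y(V) = -3/(-6 + V)
(y(1/(3 + 12)) + 35) + 9 = (-3/(-6 + 1/(3 + 12)) + 35) + 9 = (-3/(-6 + 1/15) + 35) + 9 = (-3/(-89/15) + 35) + 9 = (-3*(-15/89) + 35) + 9 = (45/89 + 35) + 9 = 3160/89 + 9 = 3961/89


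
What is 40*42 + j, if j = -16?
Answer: 1664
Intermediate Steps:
40*42 + j = 40*42 - 16 = 1680 - 16 = 1664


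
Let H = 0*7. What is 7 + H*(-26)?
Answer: 7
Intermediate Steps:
H = 0
7 + H*(-26) = 7 + 0*(-26) = 7 + 0 = 7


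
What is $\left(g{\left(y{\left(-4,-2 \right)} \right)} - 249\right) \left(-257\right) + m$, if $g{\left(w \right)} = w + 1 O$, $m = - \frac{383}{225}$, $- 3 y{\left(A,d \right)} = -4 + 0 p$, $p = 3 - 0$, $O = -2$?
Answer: $\frac{14436592}{225} \approx 64163.0$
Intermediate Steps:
$p = 3$ ($p = 3 + 0 = 3$)
$y{\left(A,d \right)} = \frac{4}{3}$ ($y{\left(A,d \right)} = - \frac{-4 + 0 \cdot 3}{3} = - \frac{-4 + 0}{3} = \left(- \frac{1}{3}\right) \left(-4\right) = \frac{4}{3}$)
$m = - \frac{383}{225}$ ($m = \left(-383\right) \frac{1}{225} = - \frac{383}{225} \approx -1.7022$)
$g{\left(w \right)} = -2 + w$ ($g{\left(w \right)} = w + 1 \left(-2\right) = w - 2 = -2 + w$)
$\left(g{\left(y{\left(-4,-2 \right)} \right)} - 249\right) \left(-257\right) + m = \left(\left(-2 + \frac{4}{3}\right) - 249\right) \left(-257\right) - \frac{383}{225} = \left(- \frac{2}{3} - 249\right) \left(-257\right) - \frac{383}{225} = \left(- \frac{749}{3}\right) \left(-257\right) - \frac{383}{225} = \frac{192493}{3} - \frac{383}{225} = \frac{14436592}{225}$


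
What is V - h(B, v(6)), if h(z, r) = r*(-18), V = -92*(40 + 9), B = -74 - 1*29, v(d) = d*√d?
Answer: -4508 + 108*√6 ≈ -4243.5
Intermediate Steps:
v(d) = d^(3/2)
B = -103 (B = -74 - 29 = -103)
V = -4508 (V = -92*49 = -4508)
h(z, r) = -18*r
V - h(B, v(6)) = -4508 - (-18)*6^(3/2) = -4508 - (-18)*6*√6 = -4508 - (-108)*√6 = -4508 + 108*√6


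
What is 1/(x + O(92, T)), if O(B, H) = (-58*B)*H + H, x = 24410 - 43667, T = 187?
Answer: -1/1016902 ≈ -9.8338e-7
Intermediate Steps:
x = -19257
O(B, H) = H - 58*B*H (O(B, H) = -58*B*H + H = H - 58*B*H)
1/(x + O(92, T)) = 1/(-19257 + 187*(1 - 58*92)) = 1/(-19257 + 187*(1 - 5336)) = 1/(-19257 + 187*(-5335)) = 1/(-19257 - 997645) = 1/(-1016902) = -1/1016902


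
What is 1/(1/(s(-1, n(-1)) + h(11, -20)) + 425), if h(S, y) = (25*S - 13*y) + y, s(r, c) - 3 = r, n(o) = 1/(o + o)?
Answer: 517/219726 ≈ 0.0023529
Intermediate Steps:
n(o) = 1/(2*o)
s(r, c) = 3 + r
h(S, y) = -12*y + 25*S (h(S, y) = (-13*y + 25*S) + y = -12*y + 25*S)
1/(1/(s(-1, n(-1)) + h(11, -20)) + 425) = 1/(1/((3 - 1) + (-12*(-20) + 25*11)) + 425) = 1/(1/(2 + (240 + 275)) + 425) = 1/(1/(2 + 515) + 425) = 1/(1/517 + 425) = 1/(219726/517) = 517/219726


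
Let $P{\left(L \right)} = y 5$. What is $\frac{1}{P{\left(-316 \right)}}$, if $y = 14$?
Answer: $\frac{1}{70} \approx 0.014286$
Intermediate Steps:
$P{\left(L \right)} = 70$ ($P{\left(L \right)} = 14 \cdot 5 = 70$)
$\frac{1}{P{\left(-316 \right)}} = \frac{1}{70}$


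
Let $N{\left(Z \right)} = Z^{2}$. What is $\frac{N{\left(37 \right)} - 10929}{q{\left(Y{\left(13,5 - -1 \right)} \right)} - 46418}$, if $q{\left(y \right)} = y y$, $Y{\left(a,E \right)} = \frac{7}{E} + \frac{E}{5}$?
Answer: $\frac{8604000}{41771159} \approx 0.20598$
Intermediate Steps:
$Y{\left(a,E \right)} = \frac{7}{E} + \frac{E}{5}$ ($Y{\left(a,E \right)} = \frac{7}{E} + E \frac{1}{5} = \frac{7}{E} + \frac{E}{5}$)
$q{\left(y \right)} = y^{2}$
$\frac{N{\left(37 \right)} - 10929}{q{\left(Y{\left(13,5 - -1 \right)} \right)} - 46418} = \frac{37^{2} - 10929}{\left(\frac{7}{5 - -1} + \frac{5 - -1}{5}\right)^{2} - 46418} = \frac{1369 - 10929}{\left(\frac{7}{5 + 1} + \frac{5 + 1}{5}\right)^{2} - 46418} = - \frac{9560}{\left(\frac{7}{6} + \frac{1}{5} \cdot 6\right)^{2} - 46418} = - \frac{9560}{\left(7 \cdot \frac{1}{6} + \frac{6}{5}\right)^{2} - 46418} = - \frac{9560}{\left(\frac{7}{6} + \frac{6}{5}\right)^{2} - 46418} = - \frac{9560}{\left(\frac{71}{30}\right)^{2} - 46418} = - \frac{9560}{\frac{5041}{900} - 46418} = - \frac{9560}{- \frac{41771159}{900}} = \left(-9560\right) \left(- \frac{900}{41771159}\right) = \frac{8604000}{41771159}$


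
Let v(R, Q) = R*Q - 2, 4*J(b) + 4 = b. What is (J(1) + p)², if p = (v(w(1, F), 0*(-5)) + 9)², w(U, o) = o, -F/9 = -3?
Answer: 37249/16 ≈ 2328.1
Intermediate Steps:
F = 27 (F = -9*(-3) = 27)
J(b) = -1 + b/4
v(R, Q) = -2 + Q*R (v(R, Q) = Q*R - 2 = -2 + Q*R)
p = 49 (p = ((-2 + (0*(-5))*27) + 9)² = ((-2 + 0*27) + 9)² = ((-2 + 0) + 9)² = (-2 + 9)² = 7² = 49)
(J(1) + p)² = ((-1 + (¼)*1) + 49)² = ((-1 + ¼) + 49)² = (-¾ + 49)² = (193/4)² = 37249/16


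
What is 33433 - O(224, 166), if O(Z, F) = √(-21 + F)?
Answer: 33433 - √145 ≈ 33421.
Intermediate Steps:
33433 - O(224, 166) = 33433 - √(-21 + 166) = 33433 - √145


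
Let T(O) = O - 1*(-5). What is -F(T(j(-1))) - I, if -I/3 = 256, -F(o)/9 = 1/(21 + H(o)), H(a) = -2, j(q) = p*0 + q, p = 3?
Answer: 14601/19 ≈ 768.47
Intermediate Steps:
j(q) = q (j(q) = 3*0 + q = 0 + q = q)
T(O) = 5 + O (T(O) = O + 5 = 5 + O)
F(o) = -9/19 (F(o) = -9/(21 - 2) = -9/19)
I = -768 (I = -3*256 = -768)
-F(T(j(-1))) - I = -1*(-9/19) - 1*(-768) = 9/19 + 768 = 14601/19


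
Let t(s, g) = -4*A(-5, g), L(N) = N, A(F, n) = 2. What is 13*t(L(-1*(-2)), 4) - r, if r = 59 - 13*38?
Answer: 331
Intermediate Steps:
t(s, g) = -8 (t(s, g) = -4*2 = -8)
r = -435 (r = 59 - 494 = -435)
13*t(L(-1*(-2)), 4) - r = 13*(-8) - 1*(-435) = -104 + 435 = 331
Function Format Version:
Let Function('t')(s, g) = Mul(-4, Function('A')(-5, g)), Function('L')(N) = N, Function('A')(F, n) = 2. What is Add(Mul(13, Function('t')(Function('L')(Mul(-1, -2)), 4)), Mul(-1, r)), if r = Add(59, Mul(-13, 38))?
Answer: 331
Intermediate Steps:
Function('t')(s, g) = -8 (Function('t')(s, g) = Mul(-4, 2) = -8)
r = -435 (r = Add(59, -494) = -435)
Add(Mul(13, Function('t')(Function('L')(Mul(-1, -2)), 4)), Mul(-1, r)) = Add(Mul(13, -8), Mul(-1, -435)) = Add(-104, 435) = 331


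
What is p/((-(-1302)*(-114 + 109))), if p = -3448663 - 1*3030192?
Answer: 1295771/1302 ≈ 995.22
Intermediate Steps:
p = -6478855 (p = -3448663 - 3030192 = -6478855)
p/((-(-1302)*(-114 + 109))) = -6478855*1/(1302*(-114 + 109)) = -6478855/((-(-1302)*(-5))) = -6478855/((-42*155)) = -6478855/(-6510) = -6478855*(-1/6510) = 1295771/1302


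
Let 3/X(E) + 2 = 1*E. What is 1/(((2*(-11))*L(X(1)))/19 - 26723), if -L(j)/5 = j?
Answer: -19/508067 ≈ -3.7397e-5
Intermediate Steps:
X(E) = 3/(-2 + E) (X(E) = 3/(-2 + 1*E) = 3/(-2 + E))
L(j) = -5*j
1/(((2*(-11))*L(X(1)))/19 - 26723) = 1/(((2*(-11))*(-15/(-2 + 1)))/19 - 26723) = 1/((-(-110)*3/(-1))/19 - 26723) = 1/((-(-110)*3*(-1))/19 - 26723) = 1/((-(-110)*(-3))/19 - 26723) = 1/((-22*15)/19 - 26723) = 1/((1/19)*(-330) - 26723) = 1/(-330/19 - 26723) = 1/(-508067/19) = -19/508067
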